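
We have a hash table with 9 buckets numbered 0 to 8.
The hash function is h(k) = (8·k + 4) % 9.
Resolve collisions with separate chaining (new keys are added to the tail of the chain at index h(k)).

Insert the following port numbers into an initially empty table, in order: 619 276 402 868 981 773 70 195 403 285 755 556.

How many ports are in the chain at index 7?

Insert 619: h=6, bucket 6 empty → new chain.
Insert 276: h=7, bucket 7 empty → new chain.
Insert 402: h=7, bucket 7 nonempty → append to chain.
Insert 868: h=0, bucket 0 empty → new chain.
Insert 981: h=4, bucket 4 empty → new chain.
Insert 773: h=5, bucket 5 empty → new chain.
Insert 70: h=6, bucket 6 nonempty → append to chain.
Insert 195: h=7, bucket 7 nonempty → append to chain.
Insert 403: h=6, bucket 6 nonempty → append to chain.
Insert 285: h=7, bucket 7 nonempty → append to chain.
Insert 755: h=5, bucket 5 nonempty → append to chain.
Insert 556: h=6, bucket 6 nonempty → append to chain.
Final buckets:
0: 868
1: —
2: —
3: —
4: 981
5: 773 -> 755
6: 619 -> 70 -> 403 -> 556
7: 276 -> 402 -> 195 -> 285
8: —

4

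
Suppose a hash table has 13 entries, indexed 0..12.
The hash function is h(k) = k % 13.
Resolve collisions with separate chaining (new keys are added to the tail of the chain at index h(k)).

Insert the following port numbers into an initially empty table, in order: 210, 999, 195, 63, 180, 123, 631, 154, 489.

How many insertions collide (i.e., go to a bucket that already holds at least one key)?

Insert 210: h=2, bucket 2 empty → new chain.
Insert 999: h=11, bucket 11 empty → new chain.
Insert 195: h=0, bucket 0 empty → new chain.
Insert 63: h=11, bucket 11 nonempty → append to chain.
Insert 180: h=11, bucket 11 nonempty → append to chain.
Insert 123: h=6, bucket 6 empty → new chain.
Insert 631: h=7, bucket 7 empty → new chain.
Insert 154: h=11, bucket 11 nonempty → append to chain.
Insert 489: h=8, bucket 8 empty → new chain.
Final buckets:
0: 195
1: -
2: 210
3: -
4: -
5: -
6: 123
7: 631
8: 489
9: -
10: -
11: 999 -> 63 -> 180 -> 154
12: -

3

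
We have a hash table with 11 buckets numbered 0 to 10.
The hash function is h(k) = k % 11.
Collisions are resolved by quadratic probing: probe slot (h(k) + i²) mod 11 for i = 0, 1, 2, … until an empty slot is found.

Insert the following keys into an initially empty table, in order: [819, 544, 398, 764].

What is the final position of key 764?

9

Insert 819: h=5, slot 5 empty → index 5.
Insert 544: h=5, slot 5 occupied → index 6.
Insert 398: h=2, slot 2 empty → index 2.
Insert 764: h=5, slots 5,6 occupied → index 9.
Table: [-, -, 398, -, -, 819, 544, -, -, 764, -]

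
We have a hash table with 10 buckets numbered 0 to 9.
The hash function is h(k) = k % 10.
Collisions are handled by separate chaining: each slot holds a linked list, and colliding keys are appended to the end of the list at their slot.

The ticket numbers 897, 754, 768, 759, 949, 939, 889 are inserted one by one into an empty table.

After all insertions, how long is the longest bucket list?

Insert 897: h=7, bucket 7 empty → new chain.
Insert 754: h=4, bucket 4 empty → new chain.
Insert 768: h=8, bucket 8 empty → new chain.
Insert 759: h=9, bucket 9 empty → new chain.
Insert 949: h=9, bucket 9 nonempty → append to chain.
Insert 939: h=9, bucket 9 nonempty → append to chain.
Insert 889: h=9, bucket 9 nonempty → append to chain.
Final buckets:
0: ∅
1: ∅
2: ∅
3: ∅
4: 754
5: ∅
6: ∅
7: 897
8: 768
9: 759 -> 949 -> 939 -> 889

4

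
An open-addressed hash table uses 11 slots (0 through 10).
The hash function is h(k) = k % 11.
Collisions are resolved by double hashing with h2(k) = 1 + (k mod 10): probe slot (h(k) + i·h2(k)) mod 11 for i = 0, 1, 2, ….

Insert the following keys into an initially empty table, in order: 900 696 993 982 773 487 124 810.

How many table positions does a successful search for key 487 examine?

3

900 hashes to 9; slot 9 is free → place at 9.
696 hashes to 3; slot 3 is free → place at 3.
993 hashes to 3, h2=4; 3 taken → place at 7.
982 hashes to 3, h2=3; 3 taken → place at 6.
773 hashes to 3, h2=4; 3,7 taken → place at 0.
487 hashes to 3, h2=8; 3,0 taken → place at 8.
124 hashes to 3, h2=5; 3,8 taken → place at 2.
810 hashes to 7, h2=1; 7,8,9 taken → place at 10.
Table: [773, ∅, 124, 696, ∅, ∅, 982, 993, 487, 900, 810]
Lookup 487: h=3, h2=8, probe 3,0,8 → found at 8.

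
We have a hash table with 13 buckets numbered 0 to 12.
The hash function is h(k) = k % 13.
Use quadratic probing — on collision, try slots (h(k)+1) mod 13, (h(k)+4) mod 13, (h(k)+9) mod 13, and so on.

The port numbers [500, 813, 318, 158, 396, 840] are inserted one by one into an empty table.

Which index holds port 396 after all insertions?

Insert 500: h=6, slot 6 empty => index 6.
Insert 813: h=7, slot 7 empty => index 7.
Insert 318: h=6, slots 6,7 occupied => index 10.
Insert 158: h=2, slot 2 empty => index 2.
Insert 396: h=6, slots 6,7,10,2 occupied => index 9.
Insert 840: h=8, slot 8 empty => index 8.
Table: [∅, ∅, 158, ∅, ∅, ∅, 500, 813, 840, 396, 318, ∅, ∅]

9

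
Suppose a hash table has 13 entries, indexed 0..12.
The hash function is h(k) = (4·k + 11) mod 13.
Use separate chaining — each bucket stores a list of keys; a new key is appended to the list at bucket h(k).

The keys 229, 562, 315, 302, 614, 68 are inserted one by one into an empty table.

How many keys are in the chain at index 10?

Insert 229: h=4, bucket 4 empty → new chain.
Insert 562: h=10, bucket 10 empty → new chain.
Insert 315: h=10, bucket 10 nonempty → append to chain.
Insert 302: h=10, bucket 10 nonempty → append to chain.
Insert 614: h=10, bucket 10 nonempty → append to chain.
Insert 68: h=10, bucket 10 nonempty → append to chain.
Final buckets:
0: -
1: -
2: -
3: -
4: 229
5: -
6: -
7: -
8: -
9: -
10: 562 -> 315 -> 302 -> 614 -> 68
11: -
12: -

5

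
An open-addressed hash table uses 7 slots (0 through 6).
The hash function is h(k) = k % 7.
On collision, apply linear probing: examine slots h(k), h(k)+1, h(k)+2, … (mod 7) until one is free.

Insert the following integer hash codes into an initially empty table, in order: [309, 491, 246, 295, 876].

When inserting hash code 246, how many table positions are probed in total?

309 hashes to 1; slot 1 is free → place at 1.
491 hashes to 1; 1 taken → place at 2.
246 hashes to 1; 1,2 taken → place at 3.
295 hashes to 1; 1,2,3 taken → place at 4.
876 hashes to 1; 1,2,3,4 taken → place at 5.
Table: [—, 309, 491, 246, 295, 876, —]

3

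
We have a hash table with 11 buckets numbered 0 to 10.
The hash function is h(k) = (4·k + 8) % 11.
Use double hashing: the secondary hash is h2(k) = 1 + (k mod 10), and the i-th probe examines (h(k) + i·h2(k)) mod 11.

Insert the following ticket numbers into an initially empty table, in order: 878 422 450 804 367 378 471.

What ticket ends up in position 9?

378

Insert 878: h=0, slot 0 empty => index 0.
Insert 422: h=2, slot 2 empty => index 2.
Insert 450: h=4, slot 4 empty => index 4.
Insert 804: h=1, slot 1 empty => index 1.
Insert 367: h=2, h2=8, slot 2 occupied => index 10.
Insert 378: h=2, h2=9, slots 2,0 occupied => index 9.
Insert 471: h=0, h2=2, slots 0,2,4 occupied => index 6.
Table: [878, 804, 422, —, 450, —, 471, —, —, 378, 367]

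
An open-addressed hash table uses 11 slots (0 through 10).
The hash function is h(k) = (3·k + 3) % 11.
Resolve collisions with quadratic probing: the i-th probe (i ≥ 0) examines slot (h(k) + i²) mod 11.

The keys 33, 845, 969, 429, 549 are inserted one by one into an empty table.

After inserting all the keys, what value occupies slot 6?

969

33 hashes to 3; slot 3 is free => place at 3.
845 hashes to 8; slot 8 is free => place at 8.
969 hashes to 6; slot 6 is free => place at 6.
429 hashes to 3; 3 taken => place at 4.
549 hashes to 0; slot 0 is free => place at 0.
Table: [549, -, -, 33, 429, -, 969, -, 845, -, -]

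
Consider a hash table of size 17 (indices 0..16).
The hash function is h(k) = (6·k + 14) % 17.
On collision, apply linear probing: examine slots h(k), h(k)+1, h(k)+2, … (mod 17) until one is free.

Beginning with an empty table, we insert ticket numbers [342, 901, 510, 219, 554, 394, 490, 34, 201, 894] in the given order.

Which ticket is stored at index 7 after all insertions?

894

342: h=9 → slot 9
901: h=14 → slot 14
510: h=14, probe 14,15 → slot 15
219: h=2 → slot 2
554: h=6 → slot 6
394: h=15, probe 15,16 → slot 16
490: h=13 → slot 13
34: h=14, probe 14,15,16,0 → slot 0
201: h=13, probe 13,14,15,16,0,1 → slot 1
894: h=6, probe 6,7 → slot 7
Table: [34, 201, 219, ∅, ∅, ∅, 554, 894, ∅, 342, ∅, ∅, ∅, 490, 901, 510, 394]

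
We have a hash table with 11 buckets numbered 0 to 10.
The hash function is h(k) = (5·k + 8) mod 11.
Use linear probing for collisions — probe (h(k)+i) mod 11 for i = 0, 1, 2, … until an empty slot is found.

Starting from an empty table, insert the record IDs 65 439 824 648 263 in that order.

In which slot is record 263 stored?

Insert 65: h=3, slot 3 empty → index 3.
Insert 439: h=3, slot 3 occupied → index 4.
Insert 824: h=3, slots 3,4 occupied → index 5.
Insert 648: h=3, slots 3,4,5 occupied → index 6.
Insert 263: h=3, slots 3,4,5,6 occupied → index 7.
Table: [-, -, -, 65, 439, 824, 648, 263, -, -, -]

7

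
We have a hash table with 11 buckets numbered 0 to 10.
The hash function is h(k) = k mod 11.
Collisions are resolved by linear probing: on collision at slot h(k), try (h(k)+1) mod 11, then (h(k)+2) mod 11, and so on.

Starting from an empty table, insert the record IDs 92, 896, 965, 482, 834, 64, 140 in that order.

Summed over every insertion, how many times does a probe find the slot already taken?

92 hashes to 4; slot 4 is free -> place at 4.
896 hashes to 5; slot 5 is free -> place at 5.
965 hashes to 8; slot 8 is free -> place at 8.
482 hashes to 9; slot 9 is free -> place at 9.
834 hashes to 9; 9 taken -> place at 10.
64 hashes to 9; 9,10 taken -> place at 0.
140 hashes to 8; 8,9,10,0 taken -> place at 1.
Table: [64, 140, ∅, ∅, 92, 896, ∅, ∅, 965, 482, 834]

7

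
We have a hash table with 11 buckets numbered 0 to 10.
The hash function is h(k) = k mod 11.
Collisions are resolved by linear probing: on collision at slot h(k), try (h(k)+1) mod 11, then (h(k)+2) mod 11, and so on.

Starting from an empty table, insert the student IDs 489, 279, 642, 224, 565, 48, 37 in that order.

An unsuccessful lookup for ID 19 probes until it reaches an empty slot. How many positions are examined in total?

Insert 489: h=5, slot 5 empty -> index 5.
Insert 279: h=4, slot 4 empty -> index 4.
Insert 642: h=4, slots 4,5 occupied -> index 6.
Insert 224: h=4, slots 4,5,6 occupied -> index 7.
Insert 565: h=4, slots 4,5,6,7 occupied -> index 8.
Insert 48: h=4, slots 4,5,6,7,8 occupied -> index 9.
Insert 37: h=4, slots 4,5,6,7,8,9 occupied -> index 10.
Table: [—, —, —, —, 279, 489, 642, 224, 565, 48, 37]
Lookup 19: h=8, probe 8,9,10,0 → slot 0 empty, not found.

4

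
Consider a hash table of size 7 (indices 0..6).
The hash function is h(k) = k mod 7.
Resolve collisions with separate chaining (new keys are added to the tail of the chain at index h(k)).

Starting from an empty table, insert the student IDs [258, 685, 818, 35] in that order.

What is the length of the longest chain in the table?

Insert 258: h=6, bucket 6 empty -> new chain.
Insert 685: h=6, bucket 6 nonempty -> append to chain.
Insert 818: h=6, bucket 6 nonempty -> append to chain.
Insert 35: h=0, bucket 0 empty -> new chain.
Final buckets:
0: 35
1: ∅
2: ∅
3: ∅
4: ∅
5: ∅
6: 258 -> 685 -> 818

3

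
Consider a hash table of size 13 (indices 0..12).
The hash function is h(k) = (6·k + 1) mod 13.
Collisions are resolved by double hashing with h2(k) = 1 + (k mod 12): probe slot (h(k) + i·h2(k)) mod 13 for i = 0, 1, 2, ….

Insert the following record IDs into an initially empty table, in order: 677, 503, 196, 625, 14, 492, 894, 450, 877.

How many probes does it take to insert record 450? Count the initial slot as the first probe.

3

677 hashes to 7; slot 7 is free => place at 7.
503 hashes to 3; slot 3 is free => place at 3.
196 hashes to 7, h2=5; 7 taken => place at 12.
625 hashes to 7, h2=2; 7 taken => place at 9.
14 hashes to 7, h2=3; 7 taken => place at 10.
492 hashes to 2; slot 2 is free => place at 2.
894 hashes to 9, h2=7; 9,3,10 taken => place at 4.
450 hashes to 10, h2=7; 10,4 taken => place at 11.
877 hashes to 11, h2=2; 11 taken => place at 0.
Table: [877, —, 492, 503, 894, —, —, 677, —, 625, 14, 450, 196]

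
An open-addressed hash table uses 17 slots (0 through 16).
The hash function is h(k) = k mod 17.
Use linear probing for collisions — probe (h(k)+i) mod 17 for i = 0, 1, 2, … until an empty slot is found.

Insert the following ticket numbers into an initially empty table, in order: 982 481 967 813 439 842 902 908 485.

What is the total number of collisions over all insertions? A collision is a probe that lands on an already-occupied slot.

982: h=13 => slot 13
481: h=5 => slot 5
967: h=15 => slot 15
813: h=14 => slot 14
439: h=14, probe 14,15,16 => slot 16
842: h=9 => slot 9
902: h=1 => slot 1
908: h=7 => slot 7
485: h=9, probe 9,10 => slot 10
Table: [—, 902, —, —, —, 481, —, 908, —, 842, 485, —, —, 982, 813, 967, 439]

3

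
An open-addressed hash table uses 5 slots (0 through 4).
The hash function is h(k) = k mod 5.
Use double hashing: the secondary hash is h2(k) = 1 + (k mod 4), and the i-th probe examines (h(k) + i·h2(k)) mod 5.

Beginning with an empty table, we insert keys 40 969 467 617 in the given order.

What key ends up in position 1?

Insert 40: h=0, slot 0 empty -> index 0.
Insert 969: h=4, slot 4 empty -> index 4.
Insert 467: h=2, slot 2 empty -> index 2.
Insert 617: h=2, h2=2, slots 2,4 occupied -> index 1.
Table: [40, 617, 467, _, 969]

617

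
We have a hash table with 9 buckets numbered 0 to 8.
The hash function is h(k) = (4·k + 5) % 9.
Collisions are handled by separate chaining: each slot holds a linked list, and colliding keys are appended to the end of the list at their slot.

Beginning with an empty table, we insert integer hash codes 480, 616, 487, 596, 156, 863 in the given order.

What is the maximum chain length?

Insert 480: h=8, bucket 8 empty -> new chain.
Insert 616: h=3, bucket 3 empty -> new chain.
Insert 487: h=0, bucket 0 empty -> new chain.
Insert 596: h=4, bucket 4 empty -> new chain.
Insert 156: h=8, bucket 8 nonempty -> append to chain.
Insert 863: h=1, bucket 1 empty -> new chain.
Final buckets:
0: 487
1: 863
2: _
3: 616
4: 596
5: _
6: _
7: _
8: 480 -> 156

2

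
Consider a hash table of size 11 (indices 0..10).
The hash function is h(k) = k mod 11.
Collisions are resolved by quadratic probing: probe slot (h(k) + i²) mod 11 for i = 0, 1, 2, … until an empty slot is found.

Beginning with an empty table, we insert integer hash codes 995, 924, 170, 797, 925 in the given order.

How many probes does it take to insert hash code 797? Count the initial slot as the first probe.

995 hashes to 5; slot 5 is free -> place at 5.
924 hashes to 0; slot 0 is free -> place at 0.
170 hashes to 5; 5 taken -> place at 6.
797 hashes to 5; 5,6 taken -> place at 9.
925 hashes to 1; slot 1 is free -> place at 1.
Table: [924, 925, —, —, —, 995, 170, —, —, 797, —]

3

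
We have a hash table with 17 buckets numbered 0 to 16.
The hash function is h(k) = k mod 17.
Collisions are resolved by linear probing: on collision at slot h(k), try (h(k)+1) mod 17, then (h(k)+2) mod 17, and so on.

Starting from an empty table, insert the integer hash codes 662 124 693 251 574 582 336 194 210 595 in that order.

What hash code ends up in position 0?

Insert 662: h=16, slot 16 empty → index 16.
Insert 124: h=5, slot 5 empty → index 5.
Insert 693: h=13, slot 13 empty → index 13.
Insert 251: h=13, slot 13 occupied → index 14.
Insert 574: h=13, slots 13,14 occupied → index 15.
Insert 582: h=4, slot 4 empty → index 4.
Insert 336: h=13, slots 13,14,15,16 occupied → index 0.
Insert 194: h=7, slot 7 empty → index 7.
Insert 210: h=6, slot 6 empty → index 6.
Insert 595: h=0, slot 0 occupied → index 1.
Table: [336, 595, -, -, 582, 124, 210, 194, -, -, -, -, -, 693, 251, 574, 662]

336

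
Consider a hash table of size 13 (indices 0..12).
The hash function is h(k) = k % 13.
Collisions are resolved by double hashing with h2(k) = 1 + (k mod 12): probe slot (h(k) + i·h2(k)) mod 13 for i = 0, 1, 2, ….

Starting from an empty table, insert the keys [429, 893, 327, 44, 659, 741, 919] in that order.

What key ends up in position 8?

Insert 429: h=0, slot 0 empty → index 0.
Insert 893: h=9, slot 9 empty → index 9.
Insert 327: h=2, slot 2 empty → index 2.
Insert 44: h=5, slot 5 empty → index 5.
Insert 659: h=9, h2=12, slot 9 occupied → index 8.
Insert 741: h=0, h2=10, slot 0 occupied → index 10.
Insert 919: h=9, h2=8, slot 9 occupied → index 4.
Table: [429, -, 327, -, 919, 44, -, -, 659, 893, 741, -, -]

659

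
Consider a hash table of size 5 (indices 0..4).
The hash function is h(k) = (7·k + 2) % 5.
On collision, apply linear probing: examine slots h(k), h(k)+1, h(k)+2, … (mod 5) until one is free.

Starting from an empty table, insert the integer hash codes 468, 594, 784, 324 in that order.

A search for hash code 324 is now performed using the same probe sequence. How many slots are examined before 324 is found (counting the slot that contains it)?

468: h=3 -> slot 3
594: h=0 -> slot 0
784: h=0, probe 0,1 -> slot 1
324: h=0, probe 0,1,2 -> slot 2
Table: [594, 784, 324, 468, -]
Lookup 324: h=0, probe 0,1,2 → found at 2.

3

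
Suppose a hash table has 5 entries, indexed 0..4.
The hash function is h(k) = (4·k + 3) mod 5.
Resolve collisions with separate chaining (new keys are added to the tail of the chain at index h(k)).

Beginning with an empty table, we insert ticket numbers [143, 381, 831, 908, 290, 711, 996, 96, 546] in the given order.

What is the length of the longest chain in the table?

6

143 → bucket 0
381 → bucket 2
831 → bucket 2 (collision)
908 → bucket 0 (collision)
290 → bucket 3
711 → bucket 2 (collision)
996 → bucket 2 (collision)
96 → bucket 2 (collision)
546 → bucket 2 (collision)
Final buckets:
0: 143 -> 908
1: .
2: 381 -> 831 -> 711 -> 996 -> 96 -> 546
3: 290
4: .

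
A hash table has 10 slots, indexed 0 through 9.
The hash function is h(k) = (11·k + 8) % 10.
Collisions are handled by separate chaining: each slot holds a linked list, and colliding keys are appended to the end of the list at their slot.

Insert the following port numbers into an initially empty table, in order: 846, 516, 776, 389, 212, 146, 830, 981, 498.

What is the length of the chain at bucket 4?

846 -> bucket 4
516 -> bucket 4 (collision)
776 -> bucket 4 (collision)
389 -> bucket 7
212 -> bucket 0
146 -> bucket 4 (collision)
830 -> bucket 8
981 -> bucket 9
498 -> bucket 6
Final buckets:
0: 212
1: -
2: -
3: -
4: 846 -> 516 -> 776 -> 146
5: -
6: 498
7: 389
8: 830
9: 981

4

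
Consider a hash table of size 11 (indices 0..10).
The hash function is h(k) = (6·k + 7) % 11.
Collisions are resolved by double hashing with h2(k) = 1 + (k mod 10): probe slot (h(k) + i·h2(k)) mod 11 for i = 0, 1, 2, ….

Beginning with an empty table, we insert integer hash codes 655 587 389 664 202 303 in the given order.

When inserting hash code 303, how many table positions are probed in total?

3

655: h=10 → slot 10
587: h=9 → slot 9
389: h=9, h2=10, probe 9,8 → slot 8
664: h=9, h2=5, probe 9,3 → slot 3
202: h=9, h2=3, probe 9,1 → slot 1
303: h=10, h2=4, probe 10,3,7 → slot 7
Table: [-, 202, -, 664, -, -, -, 303, 389, 587, 655]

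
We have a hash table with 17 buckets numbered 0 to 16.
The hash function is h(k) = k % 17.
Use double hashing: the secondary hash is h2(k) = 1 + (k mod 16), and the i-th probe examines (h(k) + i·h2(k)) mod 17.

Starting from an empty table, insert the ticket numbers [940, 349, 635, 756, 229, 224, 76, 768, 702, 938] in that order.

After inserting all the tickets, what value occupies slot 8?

940 hashes to 5; slot 5 is free -> place at 5.
349 hashes to 9; slot 9 is free -> place at 9.
635 hashes to 6; slot 6 is free -> place at 6.
756 hashes to 8; slot 8 is free -> place at 8.
229 hashes to 8, h2=6; 8 taken -> place at 14.
224 hashes to 3; slot 3 is free -> place at 3.
76 hashes to 8, h2=13; 8 taken -> place at 4.
768 hashes to 3, h2=1; 3,4,5,6 taken -> place at 7.
702 hashes to 5, h2=15; 5,3 taken -> place at 1.
938 hashes to 3, h2=11; 3,14,8 taken -> place at 2.
Table: [—, 702, 938, 224, 76, 940, 635, 768, 756, 349, —, —, —, —, 229, —, —]

756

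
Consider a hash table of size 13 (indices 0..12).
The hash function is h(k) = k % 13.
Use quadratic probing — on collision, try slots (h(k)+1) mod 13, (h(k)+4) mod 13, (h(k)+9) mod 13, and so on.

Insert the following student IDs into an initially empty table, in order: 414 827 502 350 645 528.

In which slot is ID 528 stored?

414: h=11 → slot 11
827: h=8 → slot 8
502: h=8, probe 8,9 → slot 9
350: h=12 → slot 12
645: h=8, probe 8,9,12,4 → slot 4
528: h=8, probe 8,9,12,4,11,7 → slot 7
Table: [-, -, -, -, 645, -, -, 528, 827, 502, -, 414, 350]

7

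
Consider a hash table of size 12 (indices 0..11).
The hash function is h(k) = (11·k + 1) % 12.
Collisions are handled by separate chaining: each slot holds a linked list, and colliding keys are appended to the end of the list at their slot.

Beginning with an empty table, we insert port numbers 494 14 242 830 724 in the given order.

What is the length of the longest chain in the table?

4

494 -> bucket 11
14 -> bucket 11 (collision)
242 -> bucket 11 (collision)
830 -> bucket 11 (collision)
724 -> bucket 9
Final buckets:
0: ∅
1: ∅
2: ∅
3: ∅
4: ∅
5: ∅
6: ∅
7: ∅
8: ∅
9: 724
10: ∅
11: 494 -> 14 -> 242 -> 830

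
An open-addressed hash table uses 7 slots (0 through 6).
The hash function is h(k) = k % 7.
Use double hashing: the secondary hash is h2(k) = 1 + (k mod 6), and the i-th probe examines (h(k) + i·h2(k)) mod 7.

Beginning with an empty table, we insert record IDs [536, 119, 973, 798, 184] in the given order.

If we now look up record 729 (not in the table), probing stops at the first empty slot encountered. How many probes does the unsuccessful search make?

4

Insert 536: h=4, slot 4 empty => index 4.
Insert 119: h=0, slot 0 empty => index 0.
Insert 973: h=0, h2=2, slot 0 occupied => index 2.
Insert 798: h=0, h2=1, slot 0 occupied => index 1.
Insert 184: h=2, h2=5, slots 2,0 occupied => index 5.
Table: [119, 798, 973, _, 536, 184, _]
Lookup 729: h=1, h2=4, probe 1,5,2,6 → slot 6 empty, not found.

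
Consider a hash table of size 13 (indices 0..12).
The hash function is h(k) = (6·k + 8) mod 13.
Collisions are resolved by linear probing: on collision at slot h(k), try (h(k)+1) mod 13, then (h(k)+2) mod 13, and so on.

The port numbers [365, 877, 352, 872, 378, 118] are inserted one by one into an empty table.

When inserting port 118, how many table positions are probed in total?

6

Insert 365: h=1, slot 1 empty => index 1.
Insert 877: h=5, slot 5 empty => index 5.
Insert 352: h=1, slot 1 occupied => index 2.
Insert 872: h=1, slots 1,2 occupied => index 3.
Insert 378: h=1, slots 1,2,3 occupied => index 4.
Insert 118: h=1, slots 1,2,3,4,5 occupied => index 6.
Table: [-, 365, 352, 872, 378, 877, 118, -, -, -, -, -, -]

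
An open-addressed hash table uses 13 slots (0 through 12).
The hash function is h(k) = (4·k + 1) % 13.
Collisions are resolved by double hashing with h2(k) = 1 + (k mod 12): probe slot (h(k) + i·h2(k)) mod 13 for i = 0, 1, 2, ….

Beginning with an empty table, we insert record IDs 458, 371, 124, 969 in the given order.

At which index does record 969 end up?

458: h=0 → slot 0
371: h=3 → slot 3
124: h=3, h2=5, probe 3,8 → slot 8
969: h=3, h2=10, probe 3,0,10 → slot 10
Table: [458, ., ., 371, ., ., ., ., 124, ., 969, ., .]

10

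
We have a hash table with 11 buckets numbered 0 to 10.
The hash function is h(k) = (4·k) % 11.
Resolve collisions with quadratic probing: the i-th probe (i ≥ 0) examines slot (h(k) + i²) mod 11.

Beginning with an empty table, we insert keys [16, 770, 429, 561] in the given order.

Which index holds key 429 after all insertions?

16 hashes to 9; slot 9 is free → place at 9.
770 hashes to 0; slot 0 is free → place at 0.
429 hashes to 0; 0 taken → place at 1.
561 hashes to 0; 0,1 taken → place at 4.
Table: [770, 429, -, -, 561, -, -, -, -, 16, -]

1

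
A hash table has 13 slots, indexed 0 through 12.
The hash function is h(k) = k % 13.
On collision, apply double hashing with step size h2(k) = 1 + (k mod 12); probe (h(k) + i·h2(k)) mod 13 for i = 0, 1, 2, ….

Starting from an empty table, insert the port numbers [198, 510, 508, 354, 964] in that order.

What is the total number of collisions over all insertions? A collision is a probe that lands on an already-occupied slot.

Insert 198: h=3, slot 3 empty -> index 3.
Insert 510: h=3, h2=7, slot 3 occupied -> index 10.
Insert 508: h=1, slot 1 empty -> index 1.
Insert 354: h=3, h2=7, slots 3,10 occupied -> index 4.
Insert 964: h=2, slot 2 empty -> index 2.
Table: [—, 508, 964, 198, 354, —, —, —, —, —, 510, —, —]

3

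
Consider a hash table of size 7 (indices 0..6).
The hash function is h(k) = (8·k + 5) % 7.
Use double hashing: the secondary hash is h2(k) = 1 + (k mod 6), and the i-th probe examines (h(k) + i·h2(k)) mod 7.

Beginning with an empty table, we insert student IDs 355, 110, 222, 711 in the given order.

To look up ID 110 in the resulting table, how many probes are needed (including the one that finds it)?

2

355: h=3 => slot 3
110: h=3, h2=3, probe 3,6 => slot 6
222: h=3, h2=1, probe 3,4 => slot 4
711: h=2 => slot 2
Table: [∅, ∅, 711, 355, 222, ∅, 110]
Lookup 110: h=3, h2=3, probe 3,6 → found at 6.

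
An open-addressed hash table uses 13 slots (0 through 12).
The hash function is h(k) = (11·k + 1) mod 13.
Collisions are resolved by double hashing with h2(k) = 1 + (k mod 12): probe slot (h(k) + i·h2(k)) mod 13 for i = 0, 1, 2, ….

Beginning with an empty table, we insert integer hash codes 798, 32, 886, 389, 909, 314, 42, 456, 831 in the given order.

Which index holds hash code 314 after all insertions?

Insert 798: h=4, slot 4 empty -> index 4.
Insert 32: h=2, slot 2 empty -> index 2.
Insert 886: h=10, slot 10 empty -> index 10.
Insert 389: h=3, slot 3 empty -> index 3.
Insert 909: h=3, h2=10, slot 3 occupied -> index 0.
Insert 314: h=10, h2=3, slots 10,0,3 occupied -> index 6.
Insert 42: h=8, slot 8 empty -> index 8.
Insert 456: h=12, slot 12 empty -> index 12.
Insert 831: h=3, h2=4, slot 3 occupied -> index 7.
Table: [909, _, 32, 389, 798, _, 314, 831, 42, _, 886, _, 456]

6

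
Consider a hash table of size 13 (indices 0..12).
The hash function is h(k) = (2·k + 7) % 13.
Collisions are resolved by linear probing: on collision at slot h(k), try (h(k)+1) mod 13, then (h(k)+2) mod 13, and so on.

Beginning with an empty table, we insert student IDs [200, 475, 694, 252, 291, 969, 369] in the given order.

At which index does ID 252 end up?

200: h=4 -> slot 4
475: h=8 -> slot 8
694: h=4, probe 4,5 -> slot 5
252: h=4, probe 4,5,6 -> slot 6
291: h=4, probe 4,5,6,7 -> slot 7
969: h=8, probe 8,9 -> slot 9
369: h=4, probe 4,5,6,7,8,9,10 -> slot 10
Table: [∅, ∅, ∅, ∅, 200, 694, 252, 291, 475, 969, 369, ∅, ∅]

6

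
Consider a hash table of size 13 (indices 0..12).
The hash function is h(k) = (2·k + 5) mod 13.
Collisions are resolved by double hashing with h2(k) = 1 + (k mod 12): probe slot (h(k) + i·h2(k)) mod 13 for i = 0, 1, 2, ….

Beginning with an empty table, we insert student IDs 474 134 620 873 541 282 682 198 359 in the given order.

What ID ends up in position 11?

Insert 474: h=4, slot 4 empty => index 4.
Insert 134: h=0, slot 0 empty => index 0.
Insert 620: h=10, slot 10 empty => index 10.
Insert 873: h=9, slot 9 empty => index 9.
Insert 541: h=8, slot 8 empty => index 8.
Insert 282: h=10, h2=7, slots 10,4 occupied => index 11.
Insert 682: h=4, h2=11, slot 4 occupied => index 2.
Insert 198: h=11, h2=7, slot 11 occupied => index 5.
Insert 359: h=8, h2=12, slot 8 occupied => index 7.
Table: [134, ., 682, ., 474, 198, ., 359, 541, 873, 620, 282, .]

282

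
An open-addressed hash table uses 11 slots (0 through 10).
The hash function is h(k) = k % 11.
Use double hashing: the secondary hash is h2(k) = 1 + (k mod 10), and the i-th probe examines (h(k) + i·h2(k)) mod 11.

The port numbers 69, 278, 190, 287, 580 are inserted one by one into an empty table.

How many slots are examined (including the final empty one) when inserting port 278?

2

Insert 69: h=3, slot 3 empty => index 3.
Insert 278: h=3, h2=9, slot 3 occupied => index 1.
Insert 190: h=3, h2=1, slot 3 occupied => index 4.
Insert 287: h=1, h2=8, slot 1 occupied => index 9.
Insert 580: h=8, slot 8 empty => index 8.
Table: [∅, 278, ∅, 69, 190, ∅, ∅, ∅, 580, 287, ∅]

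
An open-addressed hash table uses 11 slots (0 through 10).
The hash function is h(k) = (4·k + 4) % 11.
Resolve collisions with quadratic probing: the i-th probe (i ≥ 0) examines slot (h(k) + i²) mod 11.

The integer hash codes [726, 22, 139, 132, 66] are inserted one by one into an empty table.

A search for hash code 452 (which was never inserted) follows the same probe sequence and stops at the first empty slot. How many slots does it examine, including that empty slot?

726: h=4 -> slot 4
22: h=4, probe 4,5 -> slot 5
139: h=10 -> slot 10
132: h=4, probe 4,5,8 -> slot 8
66: h=4, probe 4,5,8,2 -> slot 2
Table: [-, -, 66, -, 726, 22, -, -, 132, -, 139]
Lookup 452: h=8, probe 8,9 → slot 9 empty, not found.

2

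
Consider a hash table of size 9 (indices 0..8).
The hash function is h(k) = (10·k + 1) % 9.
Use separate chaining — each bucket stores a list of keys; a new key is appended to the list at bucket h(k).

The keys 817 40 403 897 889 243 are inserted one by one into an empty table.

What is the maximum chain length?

817 → bucket 8
40 → bucket 5
403 → bucket 8 (collision)
897 → bucket 7
889 → bucket 8 (collision)
243 → bucket 1
Final buckets:
0: —
1: 243
2: —
3: —
4: —
5: 40
6: —
7: 897
8: 817 -> 403 -> 889

3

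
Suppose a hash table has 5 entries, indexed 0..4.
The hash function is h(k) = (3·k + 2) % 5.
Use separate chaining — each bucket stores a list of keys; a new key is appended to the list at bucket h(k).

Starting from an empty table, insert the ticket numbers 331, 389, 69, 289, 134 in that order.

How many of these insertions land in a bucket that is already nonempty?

331 → bucket 0
389 → bucket 4
69 → bucket 4 (collision)
289 → bucket 4 (collision)
134 → bucket 4 (collision)
Final buckets:
0: 331
1: —
2: —
3: —
4: 389 -> 69 -> 289 -> 134

3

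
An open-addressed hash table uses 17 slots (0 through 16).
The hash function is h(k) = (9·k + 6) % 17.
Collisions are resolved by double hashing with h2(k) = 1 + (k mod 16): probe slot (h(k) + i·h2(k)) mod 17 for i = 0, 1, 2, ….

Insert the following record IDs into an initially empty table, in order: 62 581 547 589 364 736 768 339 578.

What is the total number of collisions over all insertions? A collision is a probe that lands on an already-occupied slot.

62 hashes to 3; slot 3 is free → place at 3.
581 hashes to 16; slot 16 is free → place at 16.
547 hashes to 16, h2=4; 16,3 taken → place at 7.
589 hashes to 3, h2=14; 3 taken → place at 0.
364 hashes to 1; slot 1 is free → place at 1.
736 hashes to 0, h2=1; 0,1 taken → place at 2.
768 hashes to 16, h2=1; 16,0,1,2,3 taken → place at 4.
339 hashes to 14; slot 14 is free → place at 14.
578 hashes to 6; slot 6 is free → place at 6.
Table: [589, 364, 736, 62, 768, ∅, 578, 547, ∅, ∅, ∅, ∅, ∅, ∅, 339, ∅, 581]

10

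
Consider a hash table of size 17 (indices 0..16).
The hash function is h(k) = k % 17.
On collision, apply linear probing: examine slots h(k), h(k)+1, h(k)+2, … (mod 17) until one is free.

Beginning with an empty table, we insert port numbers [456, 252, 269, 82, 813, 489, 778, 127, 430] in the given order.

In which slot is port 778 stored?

Insert 456: h=14, slot 14 empty → index 14.
Insert 252: h=14, slot 14 occupied → index 15.
Insert 269: h=14, slots 14,15 occupied → index 16.
Insert 82: h=14, slots 14,15,16 occupied → index 0.
Insert 813: h=14, slots 14,15,16,0 occupied → index 1.
Insert 489: h=13, slot 13 empty → index 13.
Insert 778: h=13, slots 13,14,15,16,0,1 occupied → index 2.
Insert 127: h=8, slot 8 empty → index 8.
Insert 430: h=5, slot 5 empty → index 5.
Table: [82, 813, 778, _, _, 430, _, _, 127, _, _, _, _, 489, 456, 252, 269]

2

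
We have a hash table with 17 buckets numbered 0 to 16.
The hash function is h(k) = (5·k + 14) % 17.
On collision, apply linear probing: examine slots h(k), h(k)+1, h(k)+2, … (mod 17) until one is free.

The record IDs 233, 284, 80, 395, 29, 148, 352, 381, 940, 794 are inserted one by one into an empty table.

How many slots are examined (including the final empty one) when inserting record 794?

Insert 233: h=6, slot 6 empty → index 6.
Insert 284: h=6, slot 6 occupied → index 7.
Insert 80: h=6, slots 6,7 occupied → index 8.
Insert 395: h=0, slot 0 empty → index 0.
Insert 29: h=6, slots 6,7,8 occupied → index 9.
Insert 148: h=6, slots 6,7,8,9 occupied → index 10.
Insert 352: h=6, slots 6,7,8,9,10 occupied → index 11.
Insert 381: h=15, slot 15 empty → index 15.
Insert 940: h=5, slot 5 empty → index 5.
Insert 794: h=6, slots 6,7,8,9,10,11 occupied → index 12.
Table: [395, ∅, ∅, ∅, ∅, 940, 233, 284, 80, 29, 148, 352, 794, ∅, ∅, 381, ∅]

7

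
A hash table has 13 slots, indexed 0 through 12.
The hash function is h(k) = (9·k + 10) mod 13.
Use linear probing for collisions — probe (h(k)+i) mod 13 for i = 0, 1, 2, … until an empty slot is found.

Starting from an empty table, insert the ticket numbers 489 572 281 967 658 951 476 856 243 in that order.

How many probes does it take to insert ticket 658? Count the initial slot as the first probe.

3

489 hashes to 4; slot 4 is free => place at 4.
572 hashes to 10; slot 10 is free => place at 10.
281 hashes to 4; 4 taken => place at 5.
967 hashes to 3; slot 3 is free => place at 3.
658 hashes to 4; 4,5 taken => place at 6.
951 hashes to 2; slot 2 is free => place at 2.
476 hashes to 4; 4,5,6 taken => place at 7.
856 hashes to 5; 5,6,7 taken => place at 8.
243 hashes to 0; slot 0 is free => place at 0.
Table: [243, ∅, 951, 967, 489, 281, 658, 476, 856, ∅, 572, ∅, ∅]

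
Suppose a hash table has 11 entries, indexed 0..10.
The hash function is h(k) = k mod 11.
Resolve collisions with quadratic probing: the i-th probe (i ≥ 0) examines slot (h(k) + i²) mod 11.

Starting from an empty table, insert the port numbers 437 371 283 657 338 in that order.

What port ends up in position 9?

437 hashes to 8; slot 8 is free -> place at 8.
371 hashes to 8; 8 taken -> place at 9.
283 hashes to 8; 8,9 taken -> place at 1.
657 hashes to 8; 8,9,1 taken -> place at 6.
338 hashes to 8; 8,9,1,6 taken -> place at 2.
Table: [∅, 283, 338, ∅, ∅, ∅, 657, ∅, 437, 371, ∅]

371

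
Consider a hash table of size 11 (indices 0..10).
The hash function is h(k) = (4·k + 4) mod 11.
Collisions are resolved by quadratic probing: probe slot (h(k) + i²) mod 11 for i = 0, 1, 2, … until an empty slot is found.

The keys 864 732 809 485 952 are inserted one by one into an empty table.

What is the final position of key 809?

864 hashes to 6; slot 6 is free -> place at 6.
732 hashes to 6; 6 taken -> place at 7.
809 hashes to 6; 6,7 taken -> place at 10.
485 hashes to 8; slot 8 is free -> place at 8.
952 hashes to 6; 6,7,10 taken -> place at 4.
Table: [∅, ∅, ∅, ∅, 952, ∅, 864, 732, 485, ∅, 809]

10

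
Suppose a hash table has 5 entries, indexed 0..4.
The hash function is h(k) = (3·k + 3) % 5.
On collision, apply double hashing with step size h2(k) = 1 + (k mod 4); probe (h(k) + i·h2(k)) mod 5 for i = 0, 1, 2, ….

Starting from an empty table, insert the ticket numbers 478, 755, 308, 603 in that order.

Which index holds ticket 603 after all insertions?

478: h=2 => slot 2
755: h=3 => slot 3
308: h=2, h2=1, probe 2,3,4 => slot 4
603: h=2, h2=4, probe 2,1 => slot 1
Table: [-, 603, 478, 755, 308]

1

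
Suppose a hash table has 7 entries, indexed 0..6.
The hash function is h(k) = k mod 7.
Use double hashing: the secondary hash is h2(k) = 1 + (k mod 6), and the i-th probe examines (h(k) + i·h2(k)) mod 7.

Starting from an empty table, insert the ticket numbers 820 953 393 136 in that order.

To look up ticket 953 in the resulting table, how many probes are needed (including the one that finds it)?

2

Insert 820: h=1, slot 1 empty -> index 1.
Insert 953: h=1, h2=6, slot 1 occupied -> index 0.
Insert 393: h=1, h2=4, slot 1 occupied -> index 5.
Insert 136: h=3, slot 3 empty -> index 3.
Table: [953, 820, —, 136, —, 393, —]
Lookup 953: h=1, h2=6, probe 1,0 → found at 0.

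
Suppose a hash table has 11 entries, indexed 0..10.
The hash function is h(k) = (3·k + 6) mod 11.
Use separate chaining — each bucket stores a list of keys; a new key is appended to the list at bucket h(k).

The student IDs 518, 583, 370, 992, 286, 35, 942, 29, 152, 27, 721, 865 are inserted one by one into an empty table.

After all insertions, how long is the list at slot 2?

1

518 → bucket 9
583 → bucket 6
370 → bucket 5
992 → bucket 1
286 → bucket 6 (collision)
35 → bucket 1 (collision)
942 → bucket 5 (collision)
29 → bucket 5 (collision)
152 → bucket 0
27 → bucket 10
721 → bucket 2
865 → bucket 5 (collision)
Final buckets:
0: 152
1: 992 -> 35
2: 721
3: ∅
4: ∅
5: 370 -> 942 -> 29 -> 865
6: 583 -> 286
7: ∅
8: ∅
9: 518
10: 27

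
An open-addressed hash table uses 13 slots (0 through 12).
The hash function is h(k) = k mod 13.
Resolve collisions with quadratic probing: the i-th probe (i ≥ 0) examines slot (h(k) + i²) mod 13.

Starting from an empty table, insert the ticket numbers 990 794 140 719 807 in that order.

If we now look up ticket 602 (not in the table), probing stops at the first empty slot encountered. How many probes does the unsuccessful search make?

3

990: h=2 => slot 2
794: h=1 => slot 1
140: h=10 => slot 10
719: h=4 => slot 4
807: h=1, probe 1,2,5 => slot 5
Table: [_, 794, 990, _, 719, 807, _, _, _, _, 140, _, _]
Lookup 602: h=4, probe 4,5,8 → slot 8 empty, not found.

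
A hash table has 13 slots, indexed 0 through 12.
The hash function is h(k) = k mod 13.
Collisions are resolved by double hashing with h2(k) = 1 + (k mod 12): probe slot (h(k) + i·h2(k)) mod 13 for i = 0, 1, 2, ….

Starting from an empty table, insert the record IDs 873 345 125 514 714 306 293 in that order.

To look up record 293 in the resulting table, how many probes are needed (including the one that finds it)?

2

Insert 873: h=2, slot 2 empty => index 2.
Insert 345: h=7, slot 7 empty => index 7.
Insert 125: h=8, slot 8 empty => index 8.
Insert 514: h=7, h2=11, slot 7 occupied => index 5.
Insert 714: h=12, slot 12 empty => index 12.
Insert 306: h=7, h2=7, slot 7 occupied => index 1.
Insert 293: h=7, h2=6, slot 7 occupied => index 0.
Table: [293, 306, 873, —, —, 514, —, 345, 125, —, —, —, 714]
Lookup 293: h=7, h2=6, probe 7,0 → found at 0.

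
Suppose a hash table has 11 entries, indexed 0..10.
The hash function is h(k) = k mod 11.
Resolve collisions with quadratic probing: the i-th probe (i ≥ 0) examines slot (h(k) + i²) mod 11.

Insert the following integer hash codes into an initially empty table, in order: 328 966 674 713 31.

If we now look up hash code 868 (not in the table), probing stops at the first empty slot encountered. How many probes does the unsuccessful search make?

Insert 328: h=9, slot 9 empty => index 9.
Insert 966: h=9, slot 9 occupied => index 10.
Insert 674: h=3, slot 3 empty => index 3.
Insert 713: h=9, slots 9,10 occupied => index 2.
Insert 31: h=9, slots 9,10,2 occupied => index 7.
Table: [—, —, 713, 674, —, —, —, 31, —, 328, 966]
Lookup 868: h=10, probe 10,0 → slot 0 empty, not found.

2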